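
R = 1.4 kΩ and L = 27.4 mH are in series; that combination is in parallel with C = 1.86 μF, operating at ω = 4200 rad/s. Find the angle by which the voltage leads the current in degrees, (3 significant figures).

-84.8°

X_L = ωL = 115 Ω
X_C = 1/(ωC) = 128 Ω
Branch 1 (R+jX_L): Z₁ = 1400 + j115 Ω, |Z₁| = 1400 Ω
Branch 2 (−jX_C): Z₂ = −j128 Ω
Parallel: Z = Z₁Z₂/(Z₁+Z₂), |Z| = 128 Ω, ∠Z = -84.8°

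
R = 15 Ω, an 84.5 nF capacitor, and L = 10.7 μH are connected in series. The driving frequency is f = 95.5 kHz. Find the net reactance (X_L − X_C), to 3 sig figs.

-13.3 Ω

ω = 2πf = 600000 rad/s
X_L = ωL = 6.42 Ω
X_C = 1/(ωC) = 19.7 Ω
X = 6.42 − 19.7 = -13.3 Ω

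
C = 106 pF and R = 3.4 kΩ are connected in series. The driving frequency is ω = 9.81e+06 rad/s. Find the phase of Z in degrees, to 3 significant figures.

-15.8°

X_C = 1/(ωC) = 962 Ω
Z = 3400 − j962 Ω
|Z| = √(3400² + 962²) = 3530 Ω
∠Z = arctan(-962/3400) = -15.8°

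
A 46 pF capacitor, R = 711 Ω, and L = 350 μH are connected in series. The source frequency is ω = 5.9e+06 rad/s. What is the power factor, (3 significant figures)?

0.402

X_L = ωL = 2060 Ω
X_C = 1/(ωC) = 3680 Ω
Net reactance X = X_L − X_C = -1620 Ω
Z = 711 − j1620 Ω
|Z| = √(711² + 1620²) = 1770 Ω
∠Z = arctan(-1620/711) = -66.3°
cos φ = cos(-66.3°) = 0.402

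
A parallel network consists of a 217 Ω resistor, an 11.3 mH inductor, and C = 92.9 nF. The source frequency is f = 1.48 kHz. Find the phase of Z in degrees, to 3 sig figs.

ω = 2πf = 9299 rad/s
X_L = ωL = 105 Ω
X_C = 1/(ωC) = 1160 Ω
Parallel: admittances add. Y = 1/R + 1/(jωL) + jωC
Y = (0.00461 − j0.00865) S
|Y| = 0.00980 S → |Z| = 1/|Y| = 102 Ω, ∠Z = −∠Y = 62.0°

62.0°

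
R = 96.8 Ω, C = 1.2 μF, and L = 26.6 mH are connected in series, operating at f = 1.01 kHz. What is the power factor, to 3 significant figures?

0.933

ω = 2πf = 6346 rad/s
X_L = ωL = 169 Ω
X_C = 1/(ωC) = 131 Ω
Net reactance X = X_L − X_C = 37.5 Ω
Z = 96.8 + j37.5 Ω
|Z| = √(96.8² + 37.5²) = 104 Ω
∠Z = arctan(37.5/96.8) = 21.2°
cos φ = cos(21.2°) = 0.933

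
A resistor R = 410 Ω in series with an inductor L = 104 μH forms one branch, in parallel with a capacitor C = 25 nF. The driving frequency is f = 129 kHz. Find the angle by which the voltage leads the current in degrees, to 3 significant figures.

ω = 2πf = 810500 rad/s
X_L = ωL = 84.3 Ω
X_C = 1/(ωC) = 49.4 Ω
Branch 1 (R+jX_L): Z₁ = 410 + j84.3 Ω, |Z₁| = 419 Ω
Branch 2 (−jX_C): Z₂ = −j49.4 Ω
Parallel: Z = Z₁Z₂/(Z₁+Z₂), |Z| = 50.2 Ω, ∠Z = -83.3°

-83.3°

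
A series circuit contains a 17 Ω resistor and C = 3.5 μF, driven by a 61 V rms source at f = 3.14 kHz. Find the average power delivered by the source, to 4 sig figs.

ω = 2πf = 19730 rad/s
X_C = 1/(ωC) = 14.48 Ω
Z = 17.00 − j14.48 Ω
|Z| = √(17.00² + 14.48²) = 22.33 Ω
∠Z = arctan(-14.48/17.00) = -40.43°
I = V/|Z| = 2.731 A
P = VI cos φ = 61 × 2.731 × cos(-40.43°) = 126.8 W

126.8 W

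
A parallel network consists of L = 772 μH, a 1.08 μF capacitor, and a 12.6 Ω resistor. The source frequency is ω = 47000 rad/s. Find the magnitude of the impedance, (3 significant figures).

12.1 Ω

X_L = ωL = 36.3 Ω
X_C = 1/(ωC) = 19.7 Ω
Parallel: admittances add. Y = 1/R + 1/(jωL) + jωC
Y = (0.0794 + j0.0232) S
|Y| = 0.0827 S → |Z| = 1/|Y| = 12.1 Ω, ∠Z = −∠Y = -16.3°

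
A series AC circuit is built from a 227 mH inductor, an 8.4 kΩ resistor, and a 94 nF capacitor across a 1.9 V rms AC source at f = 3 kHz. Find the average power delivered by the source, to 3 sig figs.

359 μW

ω = 2πf = 18850 rad/s
X_L = ωL = 4280 Ω
X_C = 1/(ωC) = 564 Ω
Net reactance X = X_L − X_C = 3710 Ω
Z = 8400 + j3710 Ω
|Z| = √(8400² + 3710²) = 9180 Ω
∠Z = arctan(3710/8400) = 23.9°
I = V/|Z| = 207 μA
P = VI cos φ = 1.9 × 0.000207 × cos(23.9°) = 359 μW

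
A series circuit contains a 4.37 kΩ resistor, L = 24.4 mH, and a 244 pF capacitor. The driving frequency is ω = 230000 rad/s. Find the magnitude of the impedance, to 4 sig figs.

12970 Ω

X_L = ωL = 5612 Ω
X_C = 1/(ωC) = 17820 Ω
Net reactance X = X_L − X_C = -12210 Ω
Z = 4370 − j12210 Ω
|Z| = √(4370² + 12210²) = 12970 Ω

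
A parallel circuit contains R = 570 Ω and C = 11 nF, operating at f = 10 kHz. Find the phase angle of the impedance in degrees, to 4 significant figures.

ω = 2πf = 62830 rad/s
X_C = 1/(ωC) = 1447 Ω
Parallel: admittances add. Y = 1/R + jωC
Y = (0.001754 + j0.0006912) S
|Y| = 0.001886 S → |Z| = 1/|Y| = 530.3 Ω, ∠Z = −∠Y = -21.50°

-21.50°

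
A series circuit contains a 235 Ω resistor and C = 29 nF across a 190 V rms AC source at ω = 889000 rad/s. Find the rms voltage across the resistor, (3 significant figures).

X_C = 1/(ωC) = 38.8 Ω
Z = 235 − j38.8 Ω
|Z| = √(235² + 38.8²) = 238 Ω
I = V/|Z| = 798 mA
V_R = I·|Z_R| = 0.798 × 235 = 187 V

187 V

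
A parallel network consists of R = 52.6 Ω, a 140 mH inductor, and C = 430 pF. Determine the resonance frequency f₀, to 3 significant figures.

20.5 kHz

ω₀ = 1/√(LC) = 1/√(0.14 × 4.3e-10) = 128900 rad/s
f₀ = ω₀/(2π) = 20.5 kHz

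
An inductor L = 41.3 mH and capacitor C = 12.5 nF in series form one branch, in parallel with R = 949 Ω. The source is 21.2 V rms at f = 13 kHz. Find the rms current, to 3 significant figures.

ω = 2πf = 81680 rad/s
X_L = ωL = 3370 Ω
X_C = 1/(ωC) = 979 Ω
Branch 1: Z₁ = R = 949 Ω
Branch 2 (series LC): Z₂ = j(X_L − X_C) = j2390 Ω
Parallel: Z = Z₁Z₂/(Z₁+Z₂), |Z| = 882 Ω, ∠Z = 21.6°
I = V/|Z| = 21.2/882 = 24.0 mA

24.0 mA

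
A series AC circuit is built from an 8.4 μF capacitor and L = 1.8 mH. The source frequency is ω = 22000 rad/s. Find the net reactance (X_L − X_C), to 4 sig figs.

X_L = ωL = 39.60 Ω
X_C = 1/(ωC) = 5.411 Ω
X = 39.60 − 5.411 = 34.19 Ω

34.19 Ω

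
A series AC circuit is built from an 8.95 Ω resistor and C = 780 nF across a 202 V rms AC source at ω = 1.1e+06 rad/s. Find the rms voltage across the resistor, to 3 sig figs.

200 V

X_C = 1/(ωC) = 1.17 Ω
Z = 8.95 − j1.17 Ω
|Z| = √(8.95² + 1.17²) = 9.03 Ω
I = V/|Z| = 22.4 A
V_R = I·|Z_R| = 22.4 × 8.95 = 200 V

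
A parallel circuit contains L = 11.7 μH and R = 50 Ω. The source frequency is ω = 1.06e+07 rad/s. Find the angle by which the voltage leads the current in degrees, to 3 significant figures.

X_L = ωL = 124 Ω
Parallel: admittances add. Y = 1/R + 1/(jωL)
Y = (0.0200 − j0.00806) S
|Y| = 0.0216 S → |Z| = 1/|Y| = 46.4 Ω, ∠Z = −∠Y = 22.0°

22.0°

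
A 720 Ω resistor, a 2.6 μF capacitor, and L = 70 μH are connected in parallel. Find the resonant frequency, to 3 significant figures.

ω₀ = 1/√(LC) = 1/√(7e-05 × 2.6e-06) = 74120 rad/s
f₀ = ω₀/(2π) = 11.8 kHz

11.8 kHz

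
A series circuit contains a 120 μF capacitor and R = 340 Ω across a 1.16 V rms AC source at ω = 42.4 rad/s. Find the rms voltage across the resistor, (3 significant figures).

X_C = 1/(ωC) = 197 Ω
Z = 340 − j197 Ω
|Z| = √(340² + 197²) = 393 Ω
I = V/|Z| = 2.95 mA
V_R = I·|Z_R| = 0.00295 × 340 = 1.00 V

1.00 V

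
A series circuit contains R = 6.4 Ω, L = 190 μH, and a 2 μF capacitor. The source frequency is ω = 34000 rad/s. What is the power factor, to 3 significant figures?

X_L = ωL = 6.46 Ω
X_C = 1/(ωC) = 14.7 Ω
Net reactance X = X_L − X_C = -8.25 Ω
Z = 6.40 − j8.25 Ω
|Z| = √(6.40² + 8.25²) = 10.4 Ω
∠Z = arctan(-8.25/6.40) = -52.2°
cos φ = cos(-52.2°) = 0.613

0.613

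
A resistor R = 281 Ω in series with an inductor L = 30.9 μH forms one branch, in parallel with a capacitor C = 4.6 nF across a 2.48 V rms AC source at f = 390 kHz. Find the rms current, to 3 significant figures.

ω = 2πf = 2.45e+06 rad/s
X_L = ωL = 75.7 Ω
X_C = 1/(ωC) = 88.7 Ω
Branch 1 (R+jX_L): Z₁ = 281 + j75.7 Ω, |Z₁| = 291 Ω
Branch 2 (−jX_C): Z₂ = −j88.7 Ω
Parallel: Z = Z₁Z₂/(Z₁+Z₂), |Z| = 91.8 Ω, ∠Z = -72.3°
I = V/|Z| = 2.48/91.8 = 27.0 mA

27.0 mA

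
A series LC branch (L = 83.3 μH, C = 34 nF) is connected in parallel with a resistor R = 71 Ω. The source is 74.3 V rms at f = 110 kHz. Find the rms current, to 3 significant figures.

5.06 A

ω = 2πf = 691200 rad/s
X_L = ωL = 57.6 Ω
X_C = 1/(ωC) = 42.6 Ω
Branch 1: Z₁ = R = 71.0 Ω
Branch 2 (series LC): Z₂ = j(X_L − X_C) = j15.0 Ω
Parallel: Z = Z₁Z₂/(Z₁+Z₂), |Z| = 14.7 Ω, ∠Z = 78.1°
I = V/|Z| = 74.3/14.7 = 5.06 A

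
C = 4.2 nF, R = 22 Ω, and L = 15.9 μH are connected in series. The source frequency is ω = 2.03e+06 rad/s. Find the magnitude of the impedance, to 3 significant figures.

87.8 Ω

X_L = ωL = 32.3 Ω
X_C = 1/(ωC) = 117 Ω
Net reactance X = X_L − X_C = -85.0 Ω
Z = 22.0 − j85.0 Ω
|Z| = √(22.0² + 85.0²) = 87.8 Ω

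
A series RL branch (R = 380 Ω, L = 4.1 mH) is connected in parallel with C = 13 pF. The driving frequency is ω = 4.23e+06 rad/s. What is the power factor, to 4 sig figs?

X_L = ωL = 17340 Ω
X_C = 1/(ωC) = 18190 Ω
Branch 1 (R+jX_L): Z₁ = 380.0 + j17340 Ω, |Z₁| = 17350 Ω
Branch 2 (−jX_C): Z₂ = −j18190 Ω
Parallel: Z = Z₁Z₂/(Z₁+Z₂), |Z| = 341400 Ω, ∠Z = 64.46°
cos φ = cos(64.46°) = 0.4312

0.4312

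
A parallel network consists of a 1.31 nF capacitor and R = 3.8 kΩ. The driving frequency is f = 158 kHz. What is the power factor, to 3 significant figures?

ω = 2πf = 992700 rad/s
X_C = 1/(ωC) = 769 Ω
Parallel: admittances add. Y = 1/R + jωC
Y = (0.000263 + j0.00130) S
|Y| = 0.00133 S → |Z| = 1/|Y| = 754 Ω, ∠Z = −∠Y = -78.6°
cos φ = cos(-78.6°) = 0.198

0.198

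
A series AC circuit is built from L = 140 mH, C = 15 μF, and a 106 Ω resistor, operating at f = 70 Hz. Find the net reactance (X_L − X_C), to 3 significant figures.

ω = 2πf = 439.8 rad/s
X_L = ωL = 61.6 Ω
X_C = 1/(ωC) = 152 Ω
X = 61.6 − 152 = -90.0 Ω

-90.0 Ω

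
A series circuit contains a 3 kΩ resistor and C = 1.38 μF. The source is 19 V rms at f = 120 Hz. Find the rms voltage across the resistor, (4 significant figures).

ω = 2πf = 754.0 rad/s
X_C = 1/(ωC) = 961.1 Ω
Z = 3000 − j961.1 Ω
|Z| = √(3000² + 961.1²) = 3150 Ω
I = V/|Z| = 6.031 mA
V_R = I·|Z_R| = 0.006031 × 3000 = 18.09 V

18.09 V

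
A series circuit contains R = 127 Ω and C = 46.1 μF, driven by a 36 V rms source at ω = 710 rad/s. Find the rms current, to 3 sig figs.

X_C = 1/(ωC) = 30.6 Ω
Z = 127 − j30.6 Ω
|Z| = √(127² + 30.6²) = 131 Ω
I = V/|Z| = 36/131 = 276 mA

276 mA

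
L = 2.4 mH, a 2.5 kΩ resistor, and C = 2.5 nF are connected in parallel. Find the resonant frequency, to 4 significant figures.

ω₀ = 1/√(LC) = 1/√(0.0024 × 2.5e-09) = 408200 rad/s
f₀ = ω₀/(2π) = 64.97 kHz

64.97 kHz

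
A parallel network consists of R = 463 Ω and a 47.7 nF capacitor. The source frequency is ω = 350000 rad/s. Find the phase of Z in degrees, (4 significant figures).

X_C = 1/(ωC) = 59.90 Ω
Parallel: admittances add. Y = 1/R + jωC
Y = (0.002160 + j0.01669) S
|Y| = 0.01683 S → |Z| = 1/|Y| = 59.40 Ω, ∠Z = −∠Y = -82.63°

-82.63°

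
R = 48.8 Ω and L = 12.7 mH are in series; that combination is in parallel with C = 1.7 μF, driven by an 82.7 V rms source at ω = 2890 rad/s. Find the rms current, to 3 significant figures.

1.16 A

X_L = ωL = 36.7 Ω
X_C = 1/(ωC) = 204 Ω
Branch 1 (R+jX_L): Z₁ = 48.8 + j36.7 Ω, |Z₁| = 61.1 Ω
Branch 2 (−jX_C): Z₂ = −j204 Ω
Parallel: Z = Z₁Z₂/(Z₁+Z₂), |Z| = 71.5 Ω, ∠Z = 20.6°
I = V/|Z| = 82.7/71.5 = 1.16 A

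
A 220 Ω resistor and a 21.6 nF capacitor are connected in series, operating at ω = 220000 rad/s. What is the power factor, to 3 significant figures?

X_C = 1/(ωC) = 210 Ω
Z = 220 − j210 Ω
|Z| = √(220² + 210²) = 304 Ω
∠Z = arctan(-210/220) = -43.7°
cos φ = cos(-43.7°) = 0.723

0.723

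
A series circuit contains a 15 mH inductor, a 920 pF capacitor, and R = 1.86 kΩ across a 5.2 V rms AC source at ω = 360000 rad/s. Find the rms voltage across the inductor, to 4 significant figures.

9.295 V

X_L = ωL = 5400 Ω
X_C = 1/(ωC) = 3019 Ω
Net reactance X = X_L − X_C = 2381 Ω
Z = 1860 + j2381 Ω
|Z| = √(1860² + 2381²) = 3021 Ω
I = V/|Z| = 1.721 mA
V_L = I·|Z_L| = 0.001721 × 5400 = 9.295 V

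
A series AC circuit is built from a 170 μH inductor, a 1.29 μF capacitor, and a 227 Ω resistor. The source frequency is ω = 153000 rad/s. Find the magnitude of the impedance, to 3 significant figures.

228 Ω

X_L = ωL = 26.0 Ω
X_C = 1/(ωC) = 5.07 Ω
Net reactance X = X_L − X_C = 20.9 Ω
Z = 227 + j20.9 Ω
|Z| = √(227² + 20.9²) = 228 Ω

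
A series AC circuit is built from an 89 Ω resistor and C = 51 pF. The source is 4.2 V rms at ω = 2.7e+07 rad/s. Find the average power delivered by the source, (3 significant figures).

X_C = 1/(ωC) = 726 Ω
Z = 89.0 − j726 Ω
|Z| = √(89.0² + 726²) = 732 Ω
∠Z = arctan(-726/89.0) = -83.0°
I = V/|Z| = 5.74 mA
P = VI cos φ = 4.2 × 0.00574 × cos(-83.0°) = 2.93 mW

2.93 mW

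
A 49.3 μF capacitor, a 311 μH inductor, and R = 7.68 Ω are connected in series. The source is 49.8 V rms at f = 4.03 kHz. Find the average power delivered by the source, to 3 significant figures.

ω = 2πf = 25320 rad/s
X_L = ωL = 7.87 Ω
X_C = 1/(ωC) = 0.801 Ω
Net reactance X = X_L − X_C = 7.07 Ω
Z = 7.68 + j7.07 Ω
|Z| = √(7.68² + 7.07²) = 10.4 Ω
∠Z = arctan(7.07/7.68) = 42.6°
I = V/|Z| = 4.77 A
P = VI cos φ = 49.8 × 4.77 × cos(42.6°) = 175 W

175 W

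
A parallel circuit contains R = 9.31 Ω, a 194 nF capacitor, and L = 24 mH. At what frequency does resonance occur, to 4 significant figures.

2.332 kHz

ω₀ = 1/√(LC) = 1/√(0.024 × 1.94e-07) = 14660 rad/s
f₀ = ω₀/(2π) = 2.332 kHz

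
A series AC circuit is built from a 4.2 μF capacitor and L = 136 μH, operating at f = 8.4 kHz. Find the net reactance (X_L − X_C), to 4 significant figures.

2.667 Ω

ω = 2πf = 52780 rad/s
X_L = ωL = 7.178 Ω
X_C = 1/(ωC) = 4.511 Ω
X = 7.178 − 4.511 = 2.667 Ω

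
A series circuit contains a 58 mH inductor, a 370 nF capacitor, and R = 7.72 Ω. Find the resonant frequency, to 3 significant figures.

ω₀ = 1/√(LC) = 1/√(0.058 × 3.7e-07) = 6826 rad/s
f₀ = ω₀/(2π) = 1.09 kHz

1.09 kHz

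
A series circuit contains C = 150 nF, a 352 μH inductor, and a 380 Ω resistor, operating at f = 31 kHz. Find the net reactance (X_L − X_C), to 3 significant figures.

ω = 2πf = 194800 rad/s
X_L = ωL = 68.6 Ω
X_C = 1/(ωC) = 34.2 Ω
X = 68.6 − 34.2 = 34.3 Ω

34.3 Ω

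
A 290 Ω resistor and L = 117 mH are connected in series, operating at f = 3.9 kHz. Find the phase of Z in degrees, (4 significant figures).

84.22°

ω = 2πf = 24500 rad/s
X_L = ωL = 2867 Ω
Z = 290.0 + j2867 Ω
|Z| = √(290.0² + 2867²) = 2882 Ω
∠Z = arctan(2867/290.0) = 84.22°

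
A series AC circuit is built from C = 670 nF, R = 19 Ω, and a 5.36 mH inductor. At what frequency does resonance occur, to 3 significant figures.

2.66 kHz

ω₀ = 1/√(LC) = 1/√(0.00536 × 6.7e-07) = 16690 rad/s
f₀ = ω₀/(2π) = 2.66 kHz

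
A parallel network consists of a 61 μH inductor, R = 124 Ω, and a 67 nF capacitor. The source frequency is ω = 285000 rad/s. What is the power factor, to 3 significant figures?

0.205

X_L = ωL = 17.4 Ω
X_C = 1/(ωC) = 52.4 Ω
Parallel: admittances add. Y = 1/R + 1/(jωL) + jωC
Y = (0.00806 − j0.0384) S
|Y| = 0.0393 S → |Z| = 1/|Y| = 25.5 Ω, ∠Z = −∠Y = 78.1°
cos φ = cos(78.1°) = 0.205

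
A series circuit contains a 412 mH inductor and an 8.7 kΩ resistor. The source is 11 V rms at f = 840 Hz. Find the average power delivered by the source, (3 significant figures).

ω = 2πf = 5278 rad/s
X_L = ωL = 2170 Ω
Z = 8700 + j2170 Ω
|Z| = √(8700² + 2170²) = 8970 Ω
∠Z = arctan(2170/8700) = 14.0°
I = V/|Z| = 1.23 mA
P = VI cos φ = 11 × 0.00123 × cos(14.0°) = 13.1 mW

13.1 mW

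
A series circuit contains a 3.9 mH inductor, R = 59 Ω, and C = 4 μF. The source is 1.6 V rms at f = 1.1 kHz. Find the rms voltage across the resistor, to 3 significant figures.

1.58 V

ω = 2πf = 6912 rad/s
X_L = ωL = 27.0 Ω
X_C = 1/(ωC) = 36.2 Ω
Net reactance X = X_L − X_C = -9.22 Ω
Z = 59.0 − j9.22 Ω
|Z| = √(59.0² + 9.22²) = 59.7 Ω
I = V/|Z| = 26.8 mA
V_R = I·|Z_R| = 0.0268 × 59.0 = 1.58 V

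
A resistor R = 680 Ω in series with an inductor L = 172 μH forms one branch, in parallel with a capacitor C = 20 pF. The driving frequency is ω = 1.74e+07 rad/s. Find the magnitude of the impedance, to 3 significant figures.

12800 Ω

X_L = ωL = 2990 Ω
X_C = 1/(ωC) = 2870 Ω
Branch 1 (R+jX_L): Z₁ = 680 + j2990 Ω, |Z₁| = 3070 Ω
Branch 2 (−jX_C): Z₂ = −j2870 Ω
Parallel: Z = Z₁Z₂/(Z₁+Z₂), |Z| = 12800 Ω, ∠Z = -22.7°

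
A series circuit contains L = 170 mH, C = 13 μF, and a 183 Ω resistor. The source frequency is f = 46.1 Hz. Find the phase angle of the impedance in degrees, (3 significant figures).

-49.8°

ω = 2πf = 289.7 rad/s
X_L = ωL = 49.2 Ω
X_C = 1/(ωC) = 266 Ω
Net reactance X = X_L − X_C = -216 Ω
Z = 183 − j216 Ω
|Z| = √(183² + 216²) = 283 Ω
∠Z = arctan(-216/183) = -49.8°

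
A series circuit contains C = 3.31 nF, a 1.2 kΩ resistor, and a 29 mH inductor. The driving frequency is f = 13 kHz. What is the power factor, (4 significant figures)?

0.6699

ω = 2πf = 81680 rad/s
X_L = ωL = 2369 Ω
X_C = 1/(ωC) = 3699 Ω
Net reactance X = X_L − X_C = -1330 Ω
Z = 1200 − j1330 Ω
|Z| = √(1200² + 1330²) = 1791 Ω
∠Z = arctan(-1330/1200) = -47.94°
cos φ = cos(-47.94°) = 0.6699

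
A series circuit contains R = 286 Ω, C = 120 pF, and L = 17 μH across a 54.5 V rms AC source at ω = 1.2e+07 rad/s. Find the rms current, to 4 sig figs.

X_L = ωL = 204.0 Ω
X_C = 1/(ωC) = 694.4 Ω
Net reactance X = X_L − X_C = -490.4 Ω
Z = 286.0 − j490.4 Ω
|Z| = √(286.0² + 490.4²) = 567.7 Ω
I = V/|Z| = 54.5/567.7 = 95.99 mA

95.99 mA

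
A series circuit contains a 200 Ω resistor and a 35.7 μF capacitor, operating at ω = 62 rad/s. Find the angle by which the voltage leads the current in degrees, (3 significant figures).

-66.1°

X_C = 1/(ωC) = 452 Ω
Z = 200 − j452 Ω
|Z| = √(200² + 452²) = 494 Ω
∠Z = arctan(-452/200) = -66.1°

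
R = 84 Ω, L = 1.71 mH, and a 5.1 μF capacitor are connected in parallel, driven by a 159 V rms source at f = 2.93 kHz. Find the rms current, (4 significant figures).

ω = 2πf = 18410 rad/s
X_L = ωL = 31.48 Ω
X_C = 1/(ωC) = 10.65 Ω
Parallel: admittances add. Y = 1/R + 1/(jωL) + jωC
Y = (0.01190 + j0.06212) S
|Y| = 0.06325 S → |Z| = 1/|Y| = 15.81 Ω, ∠Z = −∠Y = -79.15°
I = V/|Z| = 159/15.81 = 10.06 A

10.06 A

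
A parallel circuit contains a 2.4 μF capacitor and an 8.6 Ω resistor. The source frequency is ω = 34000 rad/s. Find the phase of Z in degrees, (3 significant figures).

X_C = 1/(ωC) = 12.3 Ω
Parallel: admittances add. Y = 1/R + jωC
Y = (0.116 + j0.0816) S
|Y| = 0.142 S → |Z| = 1/|Y| = 7.04 Ω, ∠Z = −∠Y = -35.1°

-35.1°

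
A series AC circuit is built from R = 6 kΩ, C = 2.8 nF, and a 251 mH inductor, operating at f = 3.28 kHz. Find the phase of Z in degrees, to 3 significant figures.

-63.7°

ω = 2πf = 20610 rad/s
X_L = ωL = 5170 Ω
X_C = 1/(ωC) = 17300 Ω
Net reactance X = X_L − X_C = -12200 Ω
Z = 6000 − j12200 Ω
|Z| = √(6000² + 12200²) = 13600 Ω
∠Z = arctan(-12200/6000) = -63.7°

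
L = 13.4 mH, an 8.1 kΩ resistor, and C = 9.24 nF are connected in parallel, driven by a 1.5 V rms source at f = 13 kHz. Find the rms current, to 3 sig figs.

302 μA

ω = 2πf = 81680 rad/s
X_L = ωL = 1090 Ω
X_C = 1/(ωC) = 1320 Ω
Parallel: admittances add. Y = 1/R + 1/(jωL) + jωC
Y = (0.000123 − j0.000159) S
|Y| = 0.000201 S → |Z| = 1/|Y| = 4970 Ω, ∠Z = −∠Y = 52.2°
I = V/|Z| = 1.5/4970 = 302 μA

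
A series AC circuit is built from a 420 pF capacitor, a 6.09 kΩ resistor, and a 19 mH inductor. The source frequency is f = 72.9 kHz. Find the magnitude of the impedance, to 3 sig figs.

7030 Ω

ω = 2πf = 458000 rad/s
X_L = ωL = 8700 Ω
X_C = 1/(ωC) = 5200 Ω
Net reactance X = X_L − X_C = 3500 Ω
Z = 6090 + j3500 Ω
|Z| = √(6090² + 3500²) = 7030 Ω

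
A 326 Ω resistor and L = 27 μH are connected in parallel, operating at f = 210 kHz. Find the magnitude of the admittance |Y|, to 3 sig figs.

ω = 2πf = 1.319e+06 rad/s
X_L = ωL = 35.6 Ω
Parallel: admittances add. Y = 1/R + 1/(jωL)
Y = (0.00307 − j0.0281) S
|Y| = 0.0282 S → |Z| = 1/|Y| = 35.4 Ω, ∠Z = −∠Y = 83.8°

28.2 mS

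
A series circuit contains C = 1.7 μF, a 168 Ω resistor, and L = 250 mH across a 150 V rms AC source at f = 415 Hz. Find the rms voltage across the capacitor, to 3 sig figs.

ω = 2πf = 2608 rad/s
X_L = ωL = 652 Ω
X_C = 1/(ωC) = 226 Ω
Net reactance X = X_L − X_C = 426 Ω
Z = 168 + j426 Ω
|Z| = √(168² + 426²) = 458 Ω
I = V/|Z| = 327 mA
V_C = I·|Z_C| = 0.327 × 226 = 73.9 V

73.9 V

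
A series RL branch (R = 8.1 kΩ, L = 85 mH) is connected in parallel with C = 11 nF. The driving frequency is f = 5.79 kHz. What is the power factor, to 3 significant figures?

0.287

ω = 2πf = 36380 rad/s
X_L = ωL = 3090 Ω
X_C = 1/(ωC) = 2500 Ω
Branch 1 (R+jX_L): Z₁ = 8100 + j3090 Ω, |Z₁| = 8670 Ω
Branch 2 (−jX_C): Z₂ = −j2500 Ω
Parallel: Z = Z₁Z₂/(Z₁+Z₂), |Z| = 2670 Ω, ∠Z = -73.3°
cos φ = cos(-73.3°) = 0.287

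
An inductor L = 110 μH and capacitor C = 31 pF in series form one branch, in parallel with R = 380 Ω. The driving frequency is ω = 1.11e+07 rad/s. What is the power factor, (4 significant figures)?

X_L = ωL = 1221 Ω
X_C = 1/(ωC) = 2906 Ω
Branch 1: Z₁ = R = 380.0 Ω
Branch 2 (series LC): Z₂ = j(X_L − X_C) = −j1685 Ω
Parallel: Z = Z₁Z₂/(Z₁+Z₂), |Z| = 370.7 Ω, ∠Z = -12.71°
cos φ = cos(-12.71°) = 0.9755

0.9755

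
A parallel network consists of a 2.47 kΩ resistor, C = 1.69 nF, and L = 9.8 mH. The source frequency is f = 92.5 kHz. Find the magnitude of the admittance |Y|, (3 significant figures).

903 μS

ω = 2πf = 581200 rad/s
X_L = ωL = 5700 Ω
X_C = 1/(ωC) = 1020 Ω
Parallel: admittances add. Y = 1/R + 1/(jωL) + jωC
Y = (0.000405 + j0.000807) S
|Y| = 0.000903 S → |Z| = 1/|Y| = 1110 Ω, ∠Z = −∠Y = -63.3°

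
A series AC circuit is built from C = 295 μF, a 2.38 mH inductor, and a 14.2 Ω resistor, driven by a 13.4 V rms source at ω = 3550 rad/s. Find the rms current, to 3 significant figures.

835 mA

X_L = ωL = 8.45 Ω
X_C = 1/(ωC) = 0.955 Ω
Net reactance X = X_L − X_C = 7.49 Ω
Z = 14.2 + j7.49 Ω
|Z| = √(14.2² + 7.49²) = 16.1 Ω
I = V/|Z| = 13.4/16.1 = 835 mA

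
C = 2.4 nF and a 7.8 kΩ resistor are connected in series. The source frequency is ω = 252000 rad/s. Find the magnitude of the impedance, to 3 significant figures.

X_C = 1/(ωC) = 1650 Ω
Z = 7800 − j1650 Ω
|Z| = √(7800² + 1650²) = 7970 Ω

7970 Ω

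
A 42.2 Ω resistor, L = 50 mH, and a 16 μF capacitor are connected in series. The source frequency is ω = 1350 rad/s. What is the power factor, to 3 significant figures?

0.894

X_L = ωL = 67.5 Ω
X_C = 1/(ωC) = 46.3 Ω
Net reactance X = X_L − X_C = 21.2 Ω
Z = 42.2 + j21.2 Ω
|Z| = √(42.2² + 21.2²) = 47.2 Ω
∠Z = arctan(21.2/42.2) = 26.7°
cos φ = cos(26.7°) = 0.894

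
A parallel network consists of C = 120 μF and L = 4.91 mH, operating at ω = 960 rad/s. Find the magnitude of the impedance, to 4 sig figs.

10.31 Ω

X_L = ωL = 4.714 Ω
X_C = 1/(ωC) = 8.681 Ω
Parallel: admittances add. Y = 1/(jωL) + jωC
Y = (0 − j0.09695) S
|Y| = 0.09695 S → |Z| = 1/|Y| = 10.31 Ω, ∠Z = −∠Y = 90.00°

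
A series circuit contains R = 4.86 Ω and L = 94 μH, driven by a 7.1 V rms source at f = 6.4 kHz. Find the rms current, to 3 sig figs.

1.15 A

ω = 2πf = 40210 rad/s
X_L = ωL = 3.78 Ω
Z = 4.86 + j3.78 Ω
|Z| = √(4.86² + 3.78²) = 6.16 Ω
I = V/|Z| = 7.1/6.16 = 1.15 A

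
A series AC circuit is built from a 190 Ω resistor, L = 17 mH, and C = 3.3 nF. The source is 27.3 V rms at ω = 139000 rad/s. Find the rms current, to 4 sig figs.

X_L = ωL = 2363 Ω
X_C = 1/(ωC) = 2180 Ω
Net reactance X = X_L − X_C = 182.9 Ω
Z = 190.0 + j182.9 Ω
|Z| = √(190.0² + 182.9²) = 263.7 Ω
I = V/|Z| = 27.3/263.7 = 103.5 mA

103.5 mA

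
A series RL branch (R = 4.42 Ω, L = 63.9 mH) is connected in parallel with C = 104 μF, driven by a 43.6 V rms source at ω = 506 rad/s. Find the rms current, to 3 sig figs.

X_L = ωL = 32.3 Ω
X_C = 1/(ωC) = 19.0 Ω
Branch 1 (R+jX_L): Z₁ = 4.42 + j32.3 Ω, |Z₁| = 32.6 Ω
Branch 2 (−jX_C): Z₂ = −j19.0 Ω
Parallel: Z = Z₁Z₂/(Z₁+Z₂), |Z| = 44.2 Ω, ∠Z = -79.4°
I = V/|Z| = 43.6/44.2 = 987 mA

987 mA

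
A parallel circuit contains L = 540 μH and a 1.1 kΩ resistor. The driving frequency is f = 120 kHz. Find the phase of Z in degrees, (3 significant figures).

ω = 2πf = 754000 rad/s
X_L = ωL = 407 Ω
Parallel: admittances add. Y = 1/R + 1/(jωL)
Y = (0.000909 − j0.00246) S
|Y| = 0.00262 S → |Z| = 1/|Y| = 382 Ω, ∠Z = −∠Y = 69.7°

69.7°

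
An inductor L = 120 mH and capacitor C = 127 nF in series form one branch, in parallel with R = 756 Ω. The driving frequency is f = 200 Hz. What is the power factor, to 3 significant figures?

0.992

ω = 2πf = 1257 rad/s
X_L = ωL = 151 Ω
X_C = 1/(ωC) = 6270 Ω
Branch 1: Z₁ = R = 756 Ω
Branch 2 (series LC): Z₂ = j(X_L − X_C) = −j6120 Ω
Parallel: Z = Z₁Z₂/(Z₁+Z₂), |Z| = 750 Ω, ∠Z = -7.05°
cos φ = cos(-7.05°) = 0.992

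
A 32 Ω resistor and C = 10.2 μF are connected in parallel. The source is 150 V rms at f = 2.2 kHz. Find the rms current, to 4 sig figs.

21.66 A

ω = 2πf = 13820 rad/s
X_C = 1/(ωC) = 7.092 Ω
Parallel: admittances add. Y = 1/R + jωC
Y = (0.03125 + j0.1410) S
|Y| = 0.1444 S → |Z| = 1/|Y| = 6.924 Ω, ∠Z = −∠Y = -77.50°
I = V/|Z| = 150/6.924 = 21.66 A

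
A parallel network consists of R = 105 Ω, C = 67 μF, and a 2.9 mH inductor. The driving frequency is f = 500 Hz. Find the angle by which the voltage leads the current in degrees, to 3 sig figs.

ω = 2πf = 3142 rad/s
X_L = ωL = 9.11 Ω
X_C = 1/(ωC) = 4.75 Ω
Parallel: admittances add. Y = 1/R + 1/(jωL) + jωC
Y = (0.00952 + j0.101) S
|Y| = 0.101 S → |Z| = 1/|Y| = 9.88 Ω, ∠Z = −∠Y = -84.6°

-84.6°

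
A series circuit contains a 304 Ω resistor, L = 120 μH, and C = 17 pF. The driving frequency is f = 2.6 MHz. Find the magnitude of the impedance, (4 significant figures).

ω = 2πf = 1.634e+07 rad/s
X_L = ωL = 1960 Ω
X_C = 1/(ωC) = 3601 Ω
Net reactance X = X_L − X_C = -1640 Ω
Z = 304.0 − j1640 Ω
|Z| = √(304.0² + 1640²) = 1668 Ω

1668 Ω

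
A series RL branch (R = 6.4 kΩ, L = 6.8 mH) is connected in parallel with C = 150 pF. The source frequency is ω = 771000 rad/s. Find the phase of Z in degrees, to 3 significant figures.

X_L = ωL = 5240 Ω
X_C = 1/(ωC) = 8650 Ω
Branch 1 (R+jX_L): Z₁ = 6400 + j5240 Ω, |Z₁| = 8270 Ω
Branch 2 (−jX_C): Z₂ = −j8650 Ω
Parallel: Z = Z₁Z₂/(Z₁+Z₂), |Z| = 9870 Ω, ∠Z = -22.7°

-22.7°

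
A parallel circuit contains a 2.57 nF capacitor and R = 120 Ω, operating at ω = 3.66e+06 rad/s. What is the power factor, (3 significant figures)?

X_C = 1/(ωC) = 106 Ω
Parallel: admittances add. Y = 1/R + jωC
Y = (0.00833 + j0.00941) S
|Y| = 0.0126 S → |Z| = 1/|Y| = 79.6 Ω, ∠Z = −∠Y = -48.5°
cos φ = cos(-48.5°) = 0.663

0.663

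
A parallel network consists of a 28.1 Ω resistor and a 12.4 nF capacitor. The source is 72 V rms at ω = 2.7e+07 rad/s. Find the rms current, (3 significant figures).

24.2 A

X_C = 1/(ωC) = 2.99 Ω
Parallel: admittances add. Y = 1/R + jωC
Y = (0.0356 + j0.335) S
|Y| = 0.337 S → |Z| = 1/|Y| = 2.97 Ω, ∠Z = −∠Y = -83.9°
I = V/|Z| = 72/2.97 = 24.2 A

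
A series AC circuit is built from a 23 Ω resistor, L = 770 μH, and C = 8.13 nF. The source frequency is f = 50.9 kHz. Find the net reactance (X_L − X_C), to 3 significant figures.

-138 Ω

ω = 2πf = 319800 rad/s
X_L = ωL = 246 Ω
X_C = 1/(ωC) = 385 Ω
X = 246 − 385 = -138 Ω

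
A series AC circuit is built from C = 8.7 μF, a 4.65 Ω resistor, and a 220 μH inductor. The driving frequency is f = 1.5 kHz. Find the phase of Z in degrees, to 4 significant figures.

ω = 2πf = 9425 rad/s
X_L = ωL = 2.073 Ω
X_C = 1/(ωC) = 12.20 Ω
Net reactance X = X_L − X_C = -10.12 Ω
Z = 4.650 − j10.12 Ω
|Z| = √(4.650² + 10.12²) = 11.14 Ω
∠Z = arctan(-10.12/4.650) = -65.33°

-65.33°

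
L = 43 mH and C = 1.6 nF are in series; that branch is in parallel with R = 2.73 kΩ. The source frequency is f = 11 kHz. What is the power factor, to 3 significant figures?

0.912

ω = 2πf = 69120 rad/s
X_L = ωL = 2970 Ω
X_C = 1/(ωC) = 9040 Ω
Branch 1: Z₁ = R = 2730 Ω
Branch 2 (series LC): Z₂ = j(X_L − X_C) = −j6070 Ω
Parallel: Z = Z₁Z₂/(Z₁+Z₂), |Z| = 2490 Ω, ∠Z = -24.2°
cos φ = cos(-24.2°) = 0.912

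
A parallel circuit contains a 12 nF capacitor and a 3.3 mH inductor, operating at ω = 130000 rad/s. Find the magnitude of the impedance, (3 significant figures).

X_L = ωL = 429 Ω
X_C = 1/(ωC) = 641 Ω
Parallel: admittances add. Y = 1/(jωL) + jωC
Y = (0 − j0.000771) S
|Y| = 0.000771 S → |Z| = 1/|Y| = 1300 Ω, ∠Z = −∠Y = 90.0°

1300 Ω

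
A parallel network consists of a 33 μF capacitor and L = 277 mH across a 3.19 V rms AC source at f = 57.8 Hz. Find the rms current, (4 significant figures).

ω = 2πf = 363.2 rad/s
X_L = ωL = 100.6 Ω
X_C = 1/(ωC) = 83.44 Ω
Parallel: admittances add. Y = 1/(jωL) + jωC
Y = (0 + j0.002044) S
|Y| = 0.002044 S → |Z| = 1/|Y| = 489.2 Ω, ∠Z = −∠Y = -90.00°
I = V/|Z| = 3.19/489.2 = 6.520 mA

6.520 mA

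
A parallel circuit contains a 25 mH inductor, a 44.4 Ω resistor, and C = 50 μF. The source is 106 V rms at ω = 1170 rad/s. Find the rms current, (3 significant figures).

3.51 A

X_L = ωL = 29.2 Ω
X_C = 1/(ωC) = 17.1 Ω
Parallel: admittances add. Y = 1/R + 1/(jωL) + jωC
Y = (0.0225 + j0.0243) S
|Y| = 0.0331 S → |Z| = 1/|Y| = 30.2 Ω, ∠Z = −∠Y = -47.2°
I = V/|Z| = 106/30.2 = 3.51 A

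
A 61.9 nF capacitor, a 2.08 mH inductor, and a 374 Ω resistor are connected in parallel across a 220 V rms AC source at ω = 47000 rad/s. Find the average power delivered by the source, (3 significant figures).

X_L = ωL = 97.8 Ω
X_C = 1/(ωC) = 344 Ω
Parallel: admittances add. Y = 1/R + 1/(jωL) + jωC
Y = (0.00267 − j0.00732) S
|Y| = 0.00779 S → |Z| = 1/|Y| = 128 Ω, ∠Z = −∠Y = 69.9°
I = V/|Z| = 1.71 A
P = VI cos φ = 220 × 1.71 × cos(69.9°) = 129 W

129 W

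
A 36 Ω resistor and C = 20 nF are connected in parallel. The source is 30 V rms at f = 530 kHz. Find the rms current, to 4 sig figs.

2.165 A

ω = 2πf = 3.33e+06 rad/s
X_C = 1/(ωC) = 15.01 Ω
Parallel: admittances add. Y = 1/R + jωC
Y = (0.02778 + j0.06660) S
|Y| = 0.07216 S → |Z| = 1/|Y| = 13.86 Ω, ∠Z = −∠Y = -67.36°
I = V/|Z| = 30/13.86 = 2.165 A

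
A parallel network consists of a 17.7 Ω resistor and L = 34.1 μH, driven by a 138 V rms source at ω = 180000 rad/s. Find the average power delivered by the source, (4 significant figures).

1.076 kW

X_L = ωL = 6.138 Ω
Parallel: admittances add. Y = 1/R + 1/(jωL)
Y = (0.05650 − j0.1629) S
|Y| = 0.1724 S → |Z| = 1/|Y| = 5.799 Ω, ∠Z = −∠Y = 70.87°
I = V/|Z| = 23.80 A
P = VI cos φ = 138 × 23.80 × cos(70.87°) = 1.076 kW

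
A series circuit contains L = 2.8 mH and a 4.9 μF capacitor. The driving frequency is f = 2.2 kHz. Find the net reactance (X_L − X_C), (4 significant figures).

ω = 2πf = 13820 rad/s
X_L = ωL = 38.70 Ω
X_C = 1/(ωC) = 14.76 Ω
X = 38.70 − 14.76 = 23.94 Ω

23.94 Ω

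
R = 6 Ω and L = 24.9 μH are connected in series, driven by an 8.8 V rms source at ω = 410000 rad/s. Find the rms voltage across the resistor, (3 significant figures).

X_L = ωL = 10.2 Ω
Z = 6.00 + j10.2 Ω
|Z| = √(6.00² + 10.2²) = 11.8 Ω
I = V/|Z| = 743 mA
V_R = I·|Z_R| = 0.743 × 6.00 = 4.46 V

4.46 V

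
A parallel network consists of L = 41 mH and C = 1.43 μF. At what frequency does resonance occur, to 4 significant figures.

ω₀ = 1/√(LC) = 1/√(0.041 × 1.43e-06) = 4130 rad/s
f₀ = ω₀/(2π) = 657.3 Hz

657.3 Hz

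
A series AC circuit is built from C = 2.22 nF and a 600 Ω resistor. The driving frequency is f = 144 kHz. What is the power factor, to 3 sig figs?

ω = 2πf = 904800 rad/s
X_C = 1/(ωC) = 498 Ω
Z = 600 − j498 Ω
|Z| = √(600² + 498²) = 780 Ω
∠Z = arctan(-498/600) = -39.7°
cos φ = cos(-39.7°) = 0.770

0.770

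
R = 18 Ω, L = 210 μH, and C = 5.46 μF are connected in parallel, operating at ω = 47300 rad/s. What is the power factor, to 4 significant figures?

X_L = ωL = 9.933 Ω
X_C = 1/(ωC) = 3.872 Ω
Parallel: admittances add. Y = 1/R + 1/(jωL) + jωC
Y = (0.05556 + j0.1576) S
|Y| = 0.1671 S → |Z| = 1/|Y| = 5.985 Ω, ∠Z = −∠Y = -70.58°
cos φ = cos(-70.58°) = 0.3325

0.3325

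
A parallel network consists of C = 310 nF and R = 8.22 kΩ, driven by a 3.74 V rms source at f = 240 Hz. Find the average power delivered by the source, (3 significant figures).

1.70 mW

ω = 2πf = 1508 rad/s
X_C = 1/(ωC) = 2140 Ω
Parallel: admittances add. Y = 1/R + jωC
Y = (0.000122 + j0.000467) S
|Y| = 0.000483 S → |Z| = 1/|Y| = 2070 Ω, ∠Z = −∠Y = -75.4°
I = V/|Z| = 1.81 mA
P = VI cos φ = 3.74 × 0.00181 × cos(-75.4°) = 1.70 mW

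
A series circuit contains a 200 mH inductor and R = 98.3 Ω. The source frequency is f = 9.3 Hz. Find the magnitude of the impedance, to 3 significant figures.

99.0 Ω

ω = 2πf = 58.43 rad/s
X_L = ωL = 11.7 Ω
Z = 98.3 + j11.7 Ω
|Z| = √(98.3² + 11.7²) = 99.0 Ω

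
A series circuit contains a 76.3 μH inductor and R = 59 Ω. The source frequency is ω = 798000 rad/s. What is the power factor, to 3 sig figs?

X_L = ωL = 60.9 Ω
Z = 59.0 + j60.9 Ω
|Z| = √(59.0² + 60.9²) = 84.8 Ω
∠Z = arctan(60.9/59.0) = 45.9°
cos φ = cos(45.9°) = 0.696

0.696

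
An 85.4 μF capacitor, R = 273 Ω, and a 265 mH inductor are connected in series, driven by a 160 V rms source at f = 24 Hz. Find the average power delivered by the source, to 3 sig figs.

92.0 W

ω = 2πf = 150.8 rad/s
X_L = ωL = 40.0 Ω
X_C = 1/(ωC) = 77.7 Ω
Net reactance X = X_L − X_C = -37.7 Ω
Z = 273 − j37.7 Ω
|Z| = √(273² + 37.7²) = 276 Ω
∠Z = arctan(-37.7/273) = -7.86°
I = V/|Z| = 581 mA
P = VI cos φ = 160 × 0.581 × cos(-7.86°) = 92.0 W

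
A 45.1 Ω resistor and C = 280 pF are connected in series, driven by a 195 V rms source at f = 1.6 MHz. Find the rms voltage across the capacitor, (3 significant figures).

193 V

ω = 2πf = 1.005e+07 rad/s
X_C = 1/(ωC) = 355 Ω
Z = 45.1 − j355 Ω
|Z| = √(45.1² + 355²) = 358 Ω
I = V/|Z| = 545 mA
V_C = I·|Z_C| = 0.545 × 355 = 193 V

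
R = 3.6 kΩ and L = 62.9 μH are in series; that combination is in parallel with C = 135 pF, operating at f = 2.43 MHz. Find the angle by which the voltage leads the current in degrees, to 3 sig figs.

ω = 2πf = 1.527e+07 rad/s
X_L = ωL = 960 Ω
X_C = 1/(ωC) = 485 Ω
Branch 1 (R+jX_L): Z₁ = 3600 + j960 Ω, |Z₁| = 3730 Ω
Branch 2 (−jX_C): Z₂ = −j485 Ω
Parallel: Z = Z₁Z₂/(Z₁+Z₂), |Z| = 498 Ω, ∠Z = -82.6°

-82.6°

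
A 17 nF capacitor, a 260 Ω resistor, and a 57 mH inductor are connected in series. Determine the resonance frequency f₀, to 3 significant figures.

5.11 kHz

ω₀ = 1/√(LC) = 1/√(0.057 × 1.7e-08) = 32120 rad/s
f₀ = ω₀/(2π) = 5.11 kHz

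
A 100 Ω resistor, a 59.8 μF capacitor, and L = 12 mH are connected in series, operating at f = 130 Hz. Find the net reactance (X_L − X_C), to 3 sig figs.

ω = 2πf = 816.8 rad/s
X_L = ωL = 9.80 Ω
X_C = 1/(ωC) = 20.5 Ω
X = 9.80 − 20.5 = -10.7 Ω

-10.7 Ω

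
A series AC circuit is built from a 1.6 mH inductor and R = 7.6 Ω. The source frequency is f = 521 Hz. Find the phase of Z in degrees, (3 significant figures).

34.6°

ω = 2πf = 3274 rad/s
X_L = ωL = 5.24 Ω
Z = 7.60 + j5.24 Ω
|Z| = √(7.60² + 5.24²) = 9.23 Ω
∠Z = arctan(5.24/7.60) = 34.6°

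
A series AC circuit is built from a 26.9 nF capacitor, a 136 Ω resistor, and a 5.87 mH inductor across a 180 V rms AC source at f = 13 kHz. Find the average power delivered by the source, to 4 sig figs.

230.8 W

ω = 2πf = 81680 rad/s
X_L = ωL = 479.5 Ω
X_C = 1/(ωC) = 455.1 Ω
Net reactance X = X_L − X_C = 24.35 Ω
Z = 136.0 + j24.35 Ω
|Z| = √(136.0² + 24.35²) = 138.2 Ω
∠Z = arctan(24.35/136.0) = 10.15°
I = V/|Z| = 1.303 A
P = VI cos φ = 180 × 1.303 × cos(10.15°) = 230.8 W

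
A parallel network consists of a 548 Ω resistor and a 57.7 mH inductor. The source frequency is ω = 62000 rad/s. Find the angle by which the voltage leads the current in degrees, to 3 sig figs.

8.71°

X_L = ωL = 3580 Ω
Parallel: admittances add. Y = 1/R + 1/(jωL)
Y = (0.00182 − j0.000280) S
|Y| = 0.00185 S → |Z| = 1/|Y| = 542 Ω, ∠Z = −∠Y = 8.71°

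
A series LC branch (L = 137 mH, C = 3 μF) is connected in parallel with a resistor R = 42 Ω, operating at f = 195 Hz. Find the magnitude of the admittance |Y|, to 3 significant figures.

ω = 2πf = 1225 rad/s
X_L = ωL = 168 Ω
X_C = 1/(ωC) = 272 Ω
Branch 1: Z₁ = R = 42.0 Ω
Branch 2 (series LC): Z₂ = j(X_L − X_C) = −j104 Ω
Parallel: Z = Z₁Z₂/(Z₁+Z₂), |Z| = 39.0 Ω, ∠Z = -22.0°
|Y| = 1/|Z| = 25.7 mS

25.7 mS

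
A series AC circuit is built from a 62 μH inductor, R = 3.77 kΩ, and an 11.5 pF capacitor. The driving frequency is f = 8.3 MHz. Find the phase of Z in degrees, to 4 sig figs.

22.56°

ω = 2πf = 5.215e+07 rad/s
X_L = ωL = 3233 Ω
X_C = 1/(ωC) = 1667 Ω
Net reactance X = X_L − X_C = 1566 Ω
Z = 3770 + j1566 Ω
|Z| = √(3770² + 1566²) = 4082 Ω
∠Z = arctan(1566/3770) = 22.56°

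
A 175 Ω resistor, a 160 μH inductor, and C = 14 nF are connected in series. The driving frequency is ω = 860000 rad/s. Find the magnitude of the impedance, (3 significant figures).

X_L = ωL = 138 Ω
X_C = 1/(ωC) = 83.1 Ω
Net reactance X = X_L − X_C = 54.5 Ω
Z = 175 + j54.5 Ω
|Z| = √(175² + 54.5²) = 183 Ω

183 Ω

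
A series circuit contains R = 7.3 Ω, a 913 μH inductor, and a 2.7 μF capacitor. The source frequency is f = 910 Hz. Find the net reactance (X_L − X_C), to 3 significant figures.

ω = 2πf = 5718 rad/s
X_L = ωL = 5.22 Ω
X_C = 1/(ωC) = 64.8 Ω
X = 5.22 − 64.8 = -59.6 Ω

-59.6 Ω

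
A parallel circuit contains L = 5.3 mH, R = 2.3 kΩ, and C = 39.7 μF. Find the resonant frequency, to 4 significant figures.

347.0 Hz

ω₀ = 1/√(LC) = 1/√(0.0053 × 3.97e-05) = 2180 rad/s
f₀ = ω₀/(2π) = 347.0 Hz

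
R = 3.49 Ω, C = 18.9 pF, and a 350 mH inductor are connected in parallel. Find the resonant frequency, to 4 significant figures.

61.88 kHz

ω₀ = 1/√(LC) = 1/√(0.35 × 1.89e-11) = 388800 rad/s
f₀ = ω₀/(2π) = 61.88 kHz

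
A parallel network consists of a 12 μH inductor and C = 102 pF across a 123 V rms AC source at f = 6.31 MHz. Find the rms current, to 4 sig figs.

ω = 2πf = 3.965e+07 rad/s
X_L = ωL = 475.8 Ω
X_C = 1/(ωC) = 247.3 Ω
Parallel: admittances add. Y = 1/(jωL) + jωC
Y = (0 + j0.001942) S
|Y| = 0.001942 S → |Z| = 1/|Y| = 514.9 Ω, ∠Z = −∠Y = -90.00°
I = V/|Z| = 123/514.9 = 238.9 mA

238.9 mA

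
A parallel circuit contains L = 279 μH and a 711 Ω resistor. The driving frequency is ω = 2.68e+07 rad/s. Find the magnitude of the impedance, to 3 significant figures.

X_L = ωL = 7480 Ω
Parallel: admittances add. Y = 1/R + 1/(jωL)
Y = (0.00141 − j0.000134) S
|Y| = 0.00141 S → |Z| = 1/|Y| = 708 Ω, ∠Z = −∠Y = 5.43°

708 Ω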